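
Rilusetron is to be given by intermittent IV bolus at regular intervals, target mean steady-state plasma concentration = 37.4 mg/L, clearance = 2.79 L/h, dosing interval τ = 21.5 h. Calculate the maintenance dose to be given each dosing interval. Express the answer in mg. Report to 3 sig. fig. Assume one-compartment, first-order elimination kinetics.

2240 mg

At steady state, Dose/τ = Css × CL.
Dose = Css × CL × τ = 37.4 × 2.790 × 21.5 = 2243 mg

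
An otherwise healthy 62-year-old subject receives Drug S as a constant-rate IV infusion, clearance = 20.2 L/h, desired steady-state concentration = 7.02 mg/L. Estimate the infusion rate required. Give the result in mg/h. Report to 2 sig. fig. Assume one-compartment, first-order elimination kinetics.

At steady state, infusion rate R₀ = Css × CL = 7.02 × 20.20 = 141.8 mg/h

140 mg/h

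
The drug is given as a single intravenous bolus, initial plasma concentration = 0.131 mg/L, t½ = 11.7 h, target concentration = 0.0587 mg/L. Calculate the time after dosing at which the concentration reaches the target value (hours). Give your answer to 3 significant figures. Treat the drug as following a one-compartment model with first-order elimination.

k = ln2 / t½ = 0.693147 / 11.7 = 0.05924 h⁻¹
t = ln(C₀ / C) / k = ln(0.1310 / 0.0587) / 0.05924
  = ln(2.232) / 0.05924 = 0.8029 / 0.05924 = 13.55 h

13.6 h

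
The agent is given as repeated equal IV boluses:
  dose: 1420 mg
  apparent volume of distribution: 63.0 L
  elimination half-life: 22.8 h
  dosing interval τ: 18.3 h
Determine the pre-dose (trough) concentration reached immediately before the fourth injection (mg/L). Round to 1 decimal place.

C₀ per dose = Dose / Vd = 1420 / 63.0 = 22.54 mg/L
k = ln2 / t½ = 0.693147 / 22.8 = 0.03040 h⁻¹
Fraction remaining after one interval: r = e^(−kτ) = e^(−0.03040 × 18.3) = 0.5733
Before dose 4, 3 doses have been given (aged 1τ, 2τ, 3τ).
C_trough = C₀ × (r + r² + … + r^3) = C₀ × r(1−r^3)/(1−r)
        = 22.54 × 0.5733 × (1 − 0.1884) / (1 − 0.5733) = 24.58 mg/L

24.6 mg/L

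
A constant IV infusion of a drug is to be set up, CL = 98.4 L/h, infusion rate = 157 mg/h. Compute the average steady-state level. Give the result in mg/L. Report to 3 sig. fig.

At steady state Css = R₀ / CL = 157 / 98.40 = 1.596 mg/L

1.60 mg/L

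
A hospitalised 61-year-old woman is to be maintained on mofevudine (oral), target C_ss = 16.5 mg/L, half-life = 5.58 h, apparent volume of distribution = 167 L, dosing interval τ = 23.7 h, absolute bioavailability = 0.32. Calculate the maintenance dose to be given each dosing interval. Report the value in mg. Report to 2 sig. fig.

25000 mg

k = ln2 / t½ = 0.693147 / 5.58 = 0.1242 h⁻¹
CL = k × Vd = 0.1242 × 167 = 20.74 L/h
At steady state, F × (Dose/τ) = Css × CL.
Dose = Css × CL × τ / F = 16.5 × 20.74 × 23.7 / 0.32 = 25340 mg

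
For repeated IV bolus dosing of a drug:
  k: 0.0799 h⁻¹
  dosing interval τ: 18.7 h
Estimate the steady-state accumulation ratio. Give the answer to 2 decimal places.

e^(−kτ) = e^(−0.07990 × 18.7) = 0.2244
Accumulation ratio R = 1 / (1 − e^(−kτ)) = 1 / (1 − 0.2244) = 1.289

1.29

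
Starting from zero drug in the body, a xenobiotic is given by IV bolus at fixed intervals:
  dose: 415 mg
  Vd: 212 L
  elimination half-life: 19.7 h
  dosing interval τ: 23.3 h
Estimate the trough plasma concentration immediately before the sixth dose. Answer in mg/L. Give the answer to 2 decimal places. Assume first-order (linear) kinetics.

C₀ per dose = Dose / Vd = 415 / 212 = 1.958 mg/L
k = ln2 / t½ = 0.693147 / 19.7 = 0.03519 h⁻¹
Fraction remaining after one interval: r = e^(−kτ) = e^(−0.03519 × 23.3) = 0.4405
Before dose 6, 5 doses have been given (aged 1τ, 2τ, 3τ, 4τ, 5τ).
C_trough = C₀ × (r + r² + … + r^5) = C₀ × r(1−r^5)/(1−r)
        = 1.958 × 0.4405 × (1 − 0.01659) / (1 − 0.4405) = 1.516 mg/L

1.52 mg/L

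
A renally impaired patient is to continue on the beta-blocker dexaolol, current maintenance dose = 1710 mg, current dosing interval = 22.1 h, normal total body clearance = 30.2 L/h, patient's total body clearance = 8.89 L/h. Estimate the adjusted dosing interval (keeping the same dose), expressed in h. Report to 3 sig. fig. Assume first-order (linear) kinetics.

75.1 h

To keep the same average steady-state level, dosing rate must scale with clearance.
CL ratio = 8.89 / 30.2 = 0.2944
New interval (same dose) = 22.1 / 0.2944 = 75.07 h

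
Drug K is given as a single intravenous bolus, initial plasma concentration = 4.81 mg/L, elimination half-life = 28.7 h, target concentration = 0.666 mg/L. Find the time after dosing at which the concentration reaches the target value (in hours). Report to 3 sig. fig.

k = ln2 / t½ = 0.693147 / 28.7 = 0.02415 h⁻¹
t = ln(C₀ / C) / k = ln(4.810 / 0.666) / 0.02415
  = ln(7.222) / 0.02415 = 1.977 / 0.02415 = 81.86 h

81.9 h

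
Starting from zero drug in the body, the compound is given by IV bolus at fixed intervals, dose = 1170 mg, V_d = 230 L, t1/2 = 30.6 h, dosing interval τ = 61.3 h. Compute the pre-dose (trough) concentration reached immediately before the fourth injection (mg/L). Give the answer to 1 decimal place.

C₀ per dose = Dose / Vd = 1170 / 230 = 5.087 mg/L
k = ln2 / t½ = 0.693147 / 30.6 = 0.02265 h⁻¹
Fraction remaining after one interval: r = e^(−kτ) = e^(−0.02265 × 61.3) = 0.2495
Before dose 4, 3 doses have been given (aged 1τ, 2τ, 3τ).
C_trough = C₀ × (r + r² + … + r^3) = C₀ × r(1−r^3)/(1−r)
        = 5.087 × 0.2495 × (1 − 0.01553) / (1 − 0.2495) = 1.665 mg/L

1.7 mg/L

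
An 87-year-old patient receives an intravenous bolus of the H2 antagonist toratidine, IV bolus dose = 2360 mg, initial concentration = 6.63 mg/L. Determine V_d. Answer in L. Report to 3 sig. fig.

356 L

Vd = Dose / C₀ = 2360 / 6.63 = 356.0 L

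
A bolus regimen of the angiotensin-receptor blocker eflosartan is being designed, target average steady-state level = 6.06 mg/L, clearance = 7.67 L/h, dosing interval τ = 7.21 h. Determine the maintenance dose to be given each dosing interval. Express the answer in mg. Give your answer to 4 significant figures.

At steady state, Dose/τ = Css × CL.
Dose = Css × CL × τ = 6.06 × 7.670 × 7.21 = 335.1 mg

335.1 mg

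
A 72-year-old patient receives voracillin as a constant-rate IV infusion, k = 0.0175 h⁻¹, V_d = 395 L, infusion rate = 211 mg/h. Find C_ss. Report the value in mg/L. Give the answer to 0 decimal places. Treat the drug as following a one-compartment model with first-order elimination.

CL = k × Vd = 0.01750 × 395 = 6.913 L/h
At steady state Css = R₀ / CL = 211 / 6.913 = 30.52 mg/L

31 mg/L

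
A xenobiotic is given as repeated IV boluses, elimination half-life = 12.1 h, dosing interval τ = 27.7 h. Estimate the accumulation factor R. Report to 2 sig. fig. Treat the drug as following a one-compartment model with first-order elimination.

1.3

k = ln2 / t½ = 0.693147 / 12.1 = 0.05728 h⁻¹
e^(−kτ) = e^(−0.05728 × 27.7) = 0.2046
Accumulation ratio R = 1 / (1 − e^(−kτ)) = 1 / (1 − 0.2046) = 1.257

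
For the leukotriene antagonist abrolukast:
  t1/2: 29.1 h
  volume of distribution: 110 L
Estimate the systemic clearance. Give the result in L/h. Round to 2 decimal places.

k = ln2 / t½ = 0.693147 / 29.1 = 0.02382 h⁻¹
CL = k × Vd = 0.02382 × 110 = 2.620 L/h

2.62 L/h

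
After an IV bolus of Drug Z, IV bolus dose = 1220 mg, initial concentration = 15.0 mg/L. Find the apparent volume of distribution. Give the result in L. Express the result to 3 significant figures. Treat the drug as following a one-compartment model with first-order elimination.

81.3 L

Vd = Dose / C₀ = 1220 / 15.0 = 81.33 L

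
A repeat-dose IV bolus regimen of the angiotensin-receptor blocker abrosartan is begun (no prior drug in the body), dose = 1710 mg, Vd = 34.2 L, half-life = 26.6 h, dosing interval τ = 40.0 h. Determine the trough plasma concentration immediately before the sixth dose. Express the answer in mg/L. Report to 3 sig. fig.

C₀ per dose = Dose / Vd = 1710 / 34.2 = 50.00 mg/L
k = ln2 / t½ = 0.693147 / 26.6 = 0.02606 h⁻¹
Fraction remaining after one interval: r = e^(−kτ) = e^(−0.02606 × 40.0) = 0.3526
Before dose 6, 5 doses have been given (aged 1τ, 2τ, 3τ, 4τ, 5τ).
C_trough = C₀ × (r + r² + … + r^5) = C₀ × r(1−r^5)/(1−r)
        = 50.00 × 0.3526 × (1 − 0.005450) / (1 − 0.3526) = 27.08 mg/L

27.1 mg/L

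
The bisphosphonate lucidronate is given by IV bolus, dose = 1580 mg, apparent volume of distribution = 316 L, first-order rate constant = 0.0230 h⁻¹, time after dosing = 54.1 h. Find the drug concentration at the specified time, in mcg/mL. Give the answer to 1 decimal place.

1.4 mcg/mL

C₀ = Dose / Vd = 1580 / 316 = 5.000 mg/L
C = C₀ · e^(−k·t) = 5.000 × e^(−0.02300 × 54.1)
  = 5.000 × 0.2881 = 1.441 mg/L
(1.441 mg/L = 1.441 mcg/mL)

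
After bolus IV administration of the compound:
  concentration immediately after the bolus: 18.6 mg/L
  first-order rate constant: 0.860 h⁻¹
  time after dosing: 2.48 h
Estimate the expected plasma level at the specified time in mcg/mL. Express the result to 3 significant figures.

2.20 mcg/mL

C = C₀ · e^(−k·t) = 18.60 × e^(−0.8600 × 2.48)
  = 18.60 × 0.1185 = 2.204 mg/L
(2.204 mg/L = 2.204 mcg/mL)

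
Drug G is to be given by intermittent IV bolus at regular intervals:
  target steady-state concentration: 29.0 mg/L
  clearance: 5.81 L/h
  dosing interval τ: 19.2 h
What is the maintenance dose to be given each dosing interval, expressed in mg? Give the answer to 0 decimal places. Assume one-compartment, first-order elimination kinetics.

3235 mg

At steady state, Dose/τ = Css × CL.
Dose = Css × CL × τ = 29.0 × 5.810 × 19.2 = 3235 mg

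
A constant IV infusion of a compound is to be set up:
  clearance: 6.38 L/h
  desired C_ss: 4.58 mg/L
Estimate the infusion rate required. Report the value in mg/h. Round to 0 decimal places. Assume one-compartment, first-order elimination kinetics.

At steady state, infusion rate R₀ = Css × CL = 4.58 × 6.380 = 29.22 mg/h

29 mg/h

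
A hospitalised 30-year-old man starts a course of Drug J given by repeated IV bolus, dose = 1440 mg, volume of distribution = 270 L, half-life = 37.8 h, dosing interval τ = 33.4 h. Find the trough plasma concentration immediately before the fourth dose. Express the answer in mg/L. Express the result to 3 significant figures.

5.31 mg/L

C₀ per dose = Dose / Vd = 1440 / 270 = 5.333 mg/L
k = ln2 / t½ = 0.693147 / 37.8 = 0.01834 h⁻¹
Fraction remaining after one interval: r = e^(−kτ) = e^(−0.01834 × 33.4) = 0.5420
Before dose 4, 3 doses have been given (aged 1τ, 2τ, 3τ).
C_trough = C₀ × (r + r² + … + r^3) = C₀ × r(1−r^3)/(1−r)
        = 5.333 × 0.5420 × (1 − 0.1592) / (1 − 0.5420) = 5.306 mg/L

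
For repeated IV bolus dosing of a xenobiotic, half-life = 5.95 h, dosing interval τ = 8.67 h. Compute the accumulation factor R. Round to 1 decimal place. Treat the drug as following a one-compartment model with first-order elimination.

k = ln2 / t½ = 0.693147 / 5.95 = 0.1165 h⁻¹
e^(−kτ) = e^(−0.1165 × 8.67) = 0.3642
Accumulation ratio R = 1 / (1 − e^(−kτ)) = 1 / (1 − 0.3642) = 1.573

1.6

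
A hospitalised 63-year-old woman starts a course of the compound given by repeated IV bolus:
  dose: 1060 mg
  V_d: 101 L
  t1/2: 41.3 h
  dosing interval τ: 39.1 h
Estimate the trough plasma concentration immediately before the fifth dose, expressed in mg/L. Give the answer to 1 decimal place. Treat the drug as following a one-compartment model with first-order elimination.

C₀ per dose = Dose / Vd = 1060 / 101 = 10.50 mg/L
k = ln2 / t½ = 0.693147 / 41.3 = 0.01678 h⁻¹
Fraction remaining after one interval: r = e^(−kτ) = e^(−0.01678 × 39.1) = 0.5189
Before dose 5, 4 doses have been given (aged 1τ, 2τ, 3τ, 4τ).
C_trough = C₀ × (r + r² + … + r^4) = C₀ × r(1−r^4)/(1−r)
        = 10.50 × 0.5189 × (1 − 0.07250) / (1 − 0.5189) = 10.50 mg/L

10.5 mg/L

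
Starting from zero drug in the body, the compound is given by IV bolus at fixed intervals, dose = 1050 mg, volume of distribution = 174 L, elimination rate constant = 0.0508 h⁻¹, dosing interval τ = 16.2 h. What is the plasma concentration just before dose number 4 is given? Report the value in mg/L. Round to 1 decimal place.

C₀ per dose = Dose / Vd = 1050 / 174 = 6.034 mg/L
Fraction remaining after one interval: r = e^(−kτ) = e^(−0.05080 × 16.2) = 0.4391
Before dose 4, 3 doses have been given (aged 1τ, 2τ, 3τ).
C_trough = C₀ × (r + r² + … + r^3) = C₀ × r(1−r^3)/(1−r)
        = 6.034 × 0.4391 × (1 − 0.08466) / (1 − 0.4391) = 4.324 mg/L

4.3 mg/L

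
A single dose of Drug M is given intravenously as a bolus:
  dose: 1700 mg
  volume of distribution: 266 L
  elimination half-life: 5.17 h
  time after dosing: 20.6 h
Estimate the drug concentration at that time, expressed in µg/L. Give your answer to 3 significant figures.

C₀ = Dose / Vd = 1700 / 266 = 6.391 mg/L
k = ln2 / t½ = 0.693147 / 5.17 = 0.1341 h⁻¹
C = C₀ · e^(−k·t) = 6.391 × e^(−0.1341 × 20.6)
  = 6.391 × 0.06314 = 0.4035 mg/L
Convert: 0.4035 mg/L × 1000 = 403.5 µg/L

404 µg/L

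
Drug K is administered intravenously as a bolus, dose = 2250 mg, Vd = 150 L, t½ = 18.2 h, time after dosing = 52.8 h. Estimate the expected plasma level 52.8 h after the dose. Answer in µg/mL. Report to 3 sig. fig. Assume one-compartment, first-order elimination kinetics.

C₀ = Dose / Vd = 2250 / 150 = 15.00 mg/L
k = ln2 / t½ = 0.693147 / 18.2 = 0.03809 h⁻¹
C = C₀ · e^(−k·t) = 15.00 × e^(−0.03809 × 52.8)
  = 15.00 × 0.1338 = 2.007 mg/L
(2.007 mg/L = 2.007 µg/mL)

2.01 µg/mL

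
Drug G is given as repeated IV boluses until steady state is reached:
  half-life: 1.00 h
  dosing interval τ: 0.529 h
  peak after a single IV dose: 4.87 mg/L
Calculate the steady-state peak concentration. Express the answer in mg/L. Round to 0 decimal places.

16 mg/L

k = ln2 / t½ = 0.693147 / 1.00 = 0.6931 h⁻¹
e^(−kτ) = e^(−0.6931 × 0.529) = 0.6931
Accumulation ratio R = 1 / (1 − e^(−kτ)) = 1 / (1 − 0.6931) = 3.258
Steady-state peak = C₀ × R = 4.87 × 3.258 = 15.87 mg/L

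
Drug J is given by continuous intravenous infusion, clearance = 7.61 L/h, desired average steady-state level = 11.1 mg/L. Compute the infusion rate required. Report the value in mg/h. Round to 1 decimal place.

At steady state, infusion rate R₀ = Css × CL = 11.1 × 7.610 = 84.47 mg/h

84.5 mg/h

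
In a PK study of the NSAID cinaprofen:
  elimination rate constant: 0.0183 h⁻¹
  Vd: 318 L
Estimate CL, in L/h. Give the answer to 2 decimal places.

CL = k × Vd = 0.0183 × 318 = 5.819 L/h

5.82 L/h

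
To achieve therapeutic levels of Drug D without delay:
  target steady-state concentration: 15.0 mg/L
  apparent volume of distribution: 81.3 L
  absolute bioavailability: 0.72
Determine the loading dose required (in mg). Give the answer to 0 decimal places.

LD = Css × Vd / F = 15.0 × 81.3 / 0.72 = 1694 mg

1694 mg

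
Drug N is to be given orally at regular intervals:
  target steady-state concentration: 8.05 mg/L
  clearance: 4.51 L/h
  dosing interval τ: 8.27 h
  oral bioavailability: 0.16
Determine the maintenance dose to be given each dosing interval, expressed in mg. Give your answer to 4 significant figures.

At steady state, F × (Dose/τ) = Css × CL.
Dose = Css × CL × τ / F = 8.05 × 4.510 × 8.27 / 0.16 = 1877 mg

1877 mg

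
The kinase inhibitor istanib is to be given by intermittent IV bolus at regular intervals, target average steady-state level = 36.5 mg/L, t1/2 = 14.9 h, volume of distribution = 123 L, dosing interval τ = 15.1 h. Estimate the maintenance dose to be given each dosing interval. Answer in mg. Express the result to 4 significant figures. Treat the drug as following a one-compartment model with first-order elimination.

k = ln2 / t½ = 0.693147 / 14.9 = 0.04652 h⁻¹
CL = k × Vd = 0.04652 × 123 = 5.722 L/h
At steady state, Dose/τ = Css × CL.
Dose = Css × CL × τ = 36.5 × 5.722 × 15.1 = 3154 mg

3154 mg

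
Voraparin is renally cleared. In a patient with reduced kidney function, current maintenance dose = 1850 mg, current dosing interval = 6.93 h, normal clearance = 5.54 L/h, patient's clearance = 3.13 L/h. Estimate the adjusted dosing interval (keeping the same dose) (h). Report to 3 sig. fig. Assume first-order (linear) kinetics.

To keep the same average steady-state level, dosing rate must scale with clearance.
CL ratio = 3.13 / 5.54 = 0.5650
New interval (same dose) = 6.93 / 0.5650 = 12.27 h

12.3 h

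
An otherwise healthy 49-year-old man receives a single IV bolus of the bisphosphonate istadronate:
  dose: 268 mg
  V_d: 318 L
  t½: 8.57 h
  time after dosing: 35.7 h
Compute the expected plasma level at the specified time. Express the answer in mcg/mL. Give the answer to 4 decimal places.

0.0470 mcg/mL

C₀ = Dose / Vd = 268.0 / 318 = 0.8428 mg/L
k = ln2 / t½ = 0.693147 / 8.57 = 0.08088 h⁻¹
C = C₀ · e^(−k·t) = 0.8428 × e^(−0.08088 × 35.7)
  = 0.8428 × 0.05572 = 0.04696 mg/L
(0.04696 mg/L = 0.04696 mcg/mL)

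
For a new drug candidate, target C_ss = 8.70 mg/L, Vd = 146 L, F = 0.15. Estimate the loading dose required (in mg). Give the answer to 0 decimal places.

LD = Css × Vd / F = 8.70 × 146 / 0.15 = 8468 mg

8468 mg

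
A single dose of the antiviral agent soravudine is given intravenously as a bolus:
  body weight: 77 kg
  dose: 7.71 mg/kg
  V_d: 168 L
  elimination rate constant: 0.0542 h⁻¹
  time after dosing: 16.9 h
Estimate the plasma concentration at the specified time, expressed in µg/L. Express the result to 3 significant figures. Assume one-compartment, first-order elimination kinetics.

Total dose = 7.71 × 77 = 593.7 mg
C₀ = Dose / Vd = 593.7 / 168 = 3.534 mg/L
C = C₀ · e^(−k·t) = 3.534 × e^(−0.05420 × 16.9)
  = 3.534 × 0.4001 = 1.414 mg/L
Convert: 1.414 mg/L × 1000 = 1414 µg/L

1410 µg/L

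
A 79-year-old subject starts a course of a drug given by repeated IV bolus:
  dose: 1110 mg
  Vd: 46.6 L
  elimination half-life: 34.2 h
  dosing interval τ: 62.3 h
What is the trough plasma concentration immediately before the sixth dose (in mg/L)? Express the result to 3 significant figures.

C₀ per dose = Dose / Vd = 1110 / 46.6 = 23.82 mg/L
k = ln2 / t½ = 0.693147 / 34.2 = 0.02027 h⁻¹
Fraction remaining after one interval: r = e^(−kτ) = e^(−0.02027 × 62.3) = 0.2829
Before dose 6, 5 doses have been given (aged 1τ, 2τ, 3τ, 4τ, 5τ).
C_trough = C₀ × (r + r² + … + r^5) = C₀ × r(1−r^5)/(1−r)
        = 23.82 × 0.2829 × (1 − 0.001812) / (1 − 0.2829) = 9.380 mg/L

9.38 mg/L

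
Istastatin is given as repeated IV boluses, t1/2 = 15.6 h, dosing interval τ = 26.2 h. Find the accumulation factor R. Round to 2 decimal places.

k = ln2 / t½ = 0.693147 / 15.6 = 0.04443 h⁻¹
e^(−kτ) = e^(−0.04443 × 26.2) = 0.3122
Accumulation ratio R = 1 / (1 − e^(−kτ)) = 1 / (1 − 0.3122) = 1.454

1.45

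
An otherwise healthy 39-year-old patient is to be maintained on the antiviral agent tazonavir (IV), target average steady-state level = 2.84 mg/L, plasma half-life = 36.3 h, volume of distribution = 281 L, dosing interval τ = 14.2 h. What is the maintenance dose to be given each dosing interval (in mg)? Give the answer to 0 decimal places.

k = ln2 / t½ = 0.693147 / 36.3 = 0.01909 h⁻¹
CL = k × Vd = 0.01909 × 281 = 5.364 L/h
At steady state, Dose/τ = Css × CL.
Dose = Css × CL × τ = 2.84 × 5.364 × 14.2 = 216.3 mg

216 mg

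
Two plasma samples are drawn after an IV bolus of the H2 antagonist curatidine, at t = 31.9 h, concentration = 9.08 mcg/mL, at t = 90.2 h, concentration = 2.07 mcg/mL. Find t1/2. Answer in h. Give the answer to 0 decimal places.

k = ln(C₁/C₂) / (t₂ − t₁) = ln(9.08/2.07) / (90.2 − 31.9)
  = 1.479 / 58.30 = 0.02537 h⁻¹
t½ = ln2 / k = 0.693147 / 0.02537 = 27.32 h

27 h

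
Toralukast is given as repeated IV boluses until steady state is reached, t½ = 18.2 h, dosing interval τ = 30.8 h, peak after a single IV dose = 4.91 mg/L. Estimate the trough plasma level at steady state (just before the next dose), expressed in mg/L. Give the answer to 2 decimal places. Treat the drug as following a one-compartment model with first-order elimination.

k = ln2 / t½ = 0.693147 / 18.2 = 0.03809 h⁻¹
e^(−kτ) = e^(−0.03809 × 30.8) = 0.3094
Accumulation ratio R = 1 / (1 − e^(−kτ)) = 1 / (1 − 0.3094) = 1.448
Steady-state trough = C₀ × R × e^(−kτ) = 4.91 × 1.448 × 0.3094 = 2.200 mg/L

2.20 mg/L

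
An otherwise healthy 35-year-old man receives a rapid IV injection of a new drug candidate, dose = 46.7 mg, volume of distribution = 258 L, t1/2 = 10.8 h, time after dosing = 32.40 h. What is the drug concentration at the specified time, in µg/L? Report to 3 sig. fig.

C₀ = Dose / Vd = 46.70 / 258 = 0.1810 mg/L
k = ln2 / t½ = 0.693147 / 10.8 = 0.06418 h⁻¹
t / t½ = 32.40 / 10.8 = 3 half-lives
C = C₀ × (1/2)^3 = 0.1810 × 0.1250 = 0.02263 mg/L
Convert: 0.02263 mg/L × 1000 = 22.63 µg/L

22.6 µg/L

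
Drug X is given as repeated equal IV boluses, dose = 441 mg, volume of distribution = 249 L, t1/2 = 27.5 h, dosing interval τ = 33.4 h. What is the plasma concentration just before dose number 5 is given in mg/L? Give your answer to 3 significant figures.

1.29 mg/L

C₀ per dose = Dose / Vd = 441 / 249 = 1.771 mg/L
k = ln2 / t½ = 0.693147 / 27.5 = 0.02521 h⁻¹
Fraction remaining after one interval: r = e^(−kτ) = e^(−0.02521 × 33.4) = 0.4308
Before dose 5, 4 doses have been given (aged 1τ, 2τ, 3τ, 4τ).
C_trough = C₀ × (r + r² + … + r^4) = C₀ × r(1−r^4)/(1−r)
        = 1.771 × 0.4308 × (1 − 0.03444) / (1 − 0.4308) = 1.294 mg/L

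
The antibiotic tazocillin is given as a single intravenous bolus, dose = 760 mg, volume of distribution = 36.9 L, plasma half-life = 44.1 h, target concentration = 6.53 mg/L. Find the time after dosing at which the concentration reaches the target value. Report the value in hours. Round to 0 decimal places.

73 h

C₀ = Dose / Vd = 760.0 / 36.9 = 20.60 mg/L
k = ln2 / t½ = 0.693147 / 44.1 = 0.01572 h⁻¹
t = ln(C₀ / C) / k = ln(20.60 / 6.53) / 0.01572
  = ln(3.155) / 0.01572 = 1.149 / 0.01572 = 73.09 h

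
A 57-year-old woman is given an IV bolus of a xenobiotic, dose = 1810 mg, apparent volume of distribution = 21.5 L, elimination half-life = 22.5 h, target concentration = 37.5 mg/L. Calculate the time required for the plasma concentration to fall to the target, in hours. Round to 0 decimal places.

C₀ = Dose / Vd = 1810 / 21.5 = 84.19 mg/L
k = ln2 / t½ = 0.693147 / 22.5 = 0.03081 h⁻¹
t = ln(C₀ / C) / k = ln(84.19 / 37.5) / 0.03081
  = ln(2.245) / 0.03081 = 0.8087 / 0.03081 = 26.25 h

26 h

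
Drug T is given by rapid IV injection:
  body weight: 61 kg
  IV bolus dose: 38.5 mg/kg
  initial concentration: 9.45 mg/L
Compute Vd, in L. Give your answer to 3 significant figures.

249 L

Dose = 38.5 × 61 = 2349 mg
Vd = Dose / C₀ = 2349 / 9.45 = 248.6 L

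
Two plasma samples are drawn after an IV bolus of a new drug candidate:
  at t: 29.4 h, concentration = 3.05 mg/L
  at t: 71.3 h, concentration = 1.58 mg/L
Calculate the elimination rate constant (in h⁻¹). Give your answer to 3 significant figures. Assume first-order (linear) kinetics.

k = ln(C₁/C₂) / (t₂ − t₁) = ln(3.05/1.58) / (71.3 − 29.4)
  = 0.6577 / 41.90 = 0.01570 h⁻¹

0.0157 h⁻¹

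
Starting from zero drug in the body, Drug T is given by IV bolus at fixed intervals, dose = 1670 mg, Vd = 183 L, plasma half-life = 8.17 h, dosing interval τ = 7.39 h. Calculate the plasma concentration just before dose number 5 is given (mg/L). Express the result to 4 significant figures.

C₀ per dose = Dose / Vd = 1670 / 183 = 9.126 mg/L
k = ln2 / t½ = 0.693147 / 8.17 = 0.08484 h⁻¹
Fraction remaining after one interval: r = e^(−kτ) = e^(−0.08484 × 7.39) = 0.5342
Before dose 5, 4 doses have been given (aged 1τ, 2τ, 3τ, 4τ).
C_trough = C₀ × (r + r² + … + r^4) = C₀ × r(1−r^4)/(1−r)
        = 9.126 × 0.5342 × (1 − 0.08144) / (1 − 0.5342) = 9.614 mg/L

9.614 mg/L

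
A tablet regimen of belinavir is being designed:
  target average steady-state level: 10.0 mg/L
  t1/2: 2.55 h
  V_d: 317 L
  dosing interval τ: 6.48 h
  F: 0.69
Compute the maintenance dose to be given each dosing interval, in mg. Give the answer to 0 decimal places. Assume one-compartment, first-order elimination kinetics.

8092 mg

k = ln2 / t½ = 0.693147 / 2.55 = 0.2718 h⁻¹
CL = k × Vd = 0.2718 × 317 = 86.16 L/h
At steady state, F × (Dose/τ) = Css × CL.
Dose = Css × CL × τ / F = 10.0 × 86.16 × 6.48 / 0.69 = 8092 mg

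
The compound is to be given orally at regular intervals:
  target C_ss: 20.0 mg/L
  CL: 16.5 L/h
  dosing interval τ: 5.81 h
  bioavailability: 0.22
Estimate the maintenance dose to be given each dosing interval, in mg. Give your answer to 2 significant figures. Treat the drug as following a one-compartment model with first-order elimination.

8700 mg

At steady state, F × (Dose/τ) = Css × CL.
Dose = Css × CL × τ / F = 20.0 × 16.50 × 5.81 / 0.22 = 8715 mg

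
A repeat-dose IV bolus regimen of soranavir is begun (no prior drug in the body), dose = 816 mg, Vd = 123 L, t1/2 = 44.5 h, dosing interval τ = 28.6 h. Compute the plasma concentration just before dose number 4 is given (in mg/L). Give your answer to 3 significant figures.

8.71 mg/L

C₀ per dose = Dose / Vd = 816 / 123 = 6.634 mg/L
k = ln2 / t½ = 0.693147 / 44.5 = 0.01558 h⁻¹
Fraction remaining after one interval: r = e^(−kτ) = e^(−0.01558 × 28.6) = 0.6404
Before dose 4, 3 doses have been given (aged 1τ, 2τ, 3τ).
C_trough = C₀ × (r + r² + … + r^3) = C₀ × r(1−r^3)/(1−r)
        = 6.634 × 0.6404 × (1 − 0.2626) / (1 − 0.6404) = 8.712 mg/L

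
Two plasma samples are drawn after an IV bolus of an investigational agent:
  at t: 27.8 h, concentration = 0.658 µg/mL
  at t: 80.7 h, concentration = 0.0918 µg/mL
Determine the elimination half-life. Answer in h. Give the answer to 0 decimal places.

19 h

k = ln(C₁/C₂) / (t₂ − t₁) = ln(0.658/0.0918) / (80.7 − 27.8)
  = 1.970 / 52.90 = 0.03724 h⁻¹
t½ = ln2 / k = 0.693147 / 0.03724 = 18.61 h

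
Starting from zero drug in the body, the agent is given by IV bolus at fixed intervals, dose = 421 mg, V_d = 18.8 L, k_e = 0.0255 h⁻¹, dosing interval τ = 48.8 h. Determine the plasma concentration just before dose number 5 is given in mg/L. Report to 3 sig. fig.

9.00 mg/L

C₀ per dose = Dose / Vd = 421 / 18.8 = 22.39 mg/L
Fraction remaining after one interval: r = e^(−kτ) = e^(−0.02550 × 48.8) = 0.2881
Before dose 5, 4 doses have been given (aged 1τ, 2τ, 3τ, 4τ).
C_trough = C₀ × (r + r² + … + r^4) = C₀ × r(1−r^4)/(1−r)
        = 22.39 × 0.2881 × (1 − 0.006889) / (1 − 0.2881) = 8.999 mg/L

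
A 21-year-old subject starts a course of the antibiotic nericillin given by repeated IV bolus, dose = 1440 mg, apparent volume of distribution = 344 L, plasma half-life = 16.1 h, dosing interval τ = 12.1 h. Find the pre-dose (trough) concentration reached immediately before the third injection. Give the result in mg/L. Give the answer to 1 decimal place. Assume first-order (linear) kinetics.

4.0 mg/L

C₀ per dose = Dose / Vd = 1440 / 344 = 4.186 mg/L
k = ln2 / t½ = 0.693147 / 16.1 = 0.04305 h⁻¹
Fraction remaining after one interval: r = e^(−kτ) = e^(−0.04305 × 12.1) = 0.5940
Before dose 3, 2 doses have been given (aged 1τ, 2τ).
C_trough = C₀ × (r + r²) = 4.186 × (0.5940 + 0.3528) = 3.963 mg/L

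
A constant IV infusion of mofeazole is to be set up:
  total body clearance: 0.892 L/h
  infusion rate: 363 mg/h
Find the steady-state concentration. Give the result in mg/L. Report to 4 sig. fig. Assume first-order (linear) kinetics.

At steady state Css = R₀ / CL = 363 / 0.8920 = 407.0 mg/L

407.0 mg/L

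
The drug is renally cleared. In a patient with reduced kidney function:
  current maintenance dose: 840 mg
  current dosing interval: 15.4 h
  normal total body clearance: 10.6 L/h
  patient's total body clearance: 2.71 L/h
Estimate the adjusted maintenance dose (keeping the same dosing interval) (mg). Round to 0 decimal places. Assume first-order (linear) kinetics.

To keep the same average steady-state level, dosing rate must scale with clearance.
CL ratio = 2.71 / 10.6 = 0.2557
New dose (same interval) = 840 × 0.2557 = 214.8 mg

215 mg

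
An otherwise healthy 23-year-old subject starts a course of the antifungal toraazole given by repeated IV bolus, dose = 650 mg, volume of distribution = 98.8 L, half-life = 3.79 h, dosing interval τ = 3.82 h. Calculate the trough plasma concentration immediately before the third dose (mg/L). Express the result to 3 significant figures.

C₀ per dose = Dose / Vd = 650 / 98.8 = 6.579 mg/L
k = ln2 / t½ = 0.693147 / 3.79 = 0.1829 h⁻¹
Fraction remaining after one interval: r = e^(−kτ) = e^(−0.1829 × 3.82) = 0.4972
Before dose 3, 2 doses have been given (aged 1τ, 2τ).
C_trough = C₀ × (r + r²) = 6.579 × (0.4972 + 0.2472) = 4.897 mg/L

4.90 mg/L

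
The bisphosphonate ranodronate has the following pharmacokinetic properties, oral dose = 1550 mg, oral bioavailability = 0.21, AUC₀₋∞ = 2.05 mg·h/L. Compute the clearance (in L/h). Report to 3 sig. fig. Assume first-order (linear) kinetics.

159 L/h

CL = F·Dose / AUC = 0.21 × 1550 / 2.05 = 158.8 L/h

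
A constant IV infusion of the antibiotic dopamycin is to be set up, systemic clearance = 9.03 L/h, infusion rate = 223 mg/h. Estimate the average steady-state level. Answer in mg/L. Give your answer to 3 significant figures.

At steady state Css = R₀ / CL = 223 / 9.030 = 24.70 mg/L

24.7 mg/L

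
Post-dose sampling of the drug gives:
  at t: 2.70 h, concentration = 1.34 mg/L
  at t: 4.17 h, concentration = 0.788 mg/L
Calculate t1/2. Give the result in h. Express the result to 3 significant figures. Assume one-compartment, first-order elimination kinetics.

k = ln(C₁/C₂) / (t₂ − t₁) = ln(1.34/0.788) / (4.17 − 2.70)
  = 0.5309 / 1.470 = 0.3612 h⁻¹
t½ = ln2 / k = 0.693147 / 0.3612 = 1.919 h

1.92 h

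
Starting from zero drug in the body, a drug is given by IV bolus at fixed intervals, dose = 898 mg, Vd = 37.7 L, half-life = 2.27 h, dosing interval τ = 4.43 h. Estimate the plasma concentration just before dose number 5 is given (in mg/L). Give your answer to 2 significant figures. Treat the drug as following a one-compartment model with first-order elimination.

8.3 mg/L

C₀ per dose = Dose / Vd = 898 / 37.7 = 23.82 mg/L
k = ln2 / t½ = 0.693147 / 2.27 = 0.3054 h⁻¹
Fraction remaining after one interval: r = e^(−kτ) = e^(−0.3054 × 4.43) = 0.2585
Before dose 5, 4 doses have been given (aged 1τ, 2τ, 3τ, 4τ).
C_trough = C₀ × (r + r² + … + r^4) = C₀ × r(1−r^4)/(1−r)
        = 23.82 × 0.2585 × (1 − 0.004465) / (1 − 0.2585) = 8.267 mg/L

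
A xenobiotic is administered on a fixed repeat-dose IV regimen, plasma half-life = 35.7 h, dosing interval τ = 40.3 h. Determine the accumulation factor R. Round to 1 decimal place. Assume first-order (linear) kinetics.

k = ln2 / t½ = 0.693147 / 35.7 = 0.01942 h⁻¹
e^(−kτ) = e^(−0.01942 × 40.3) = 0.4572
Accumulation ratio R = 1 / (1 − e^(−kτ)) = 1 / (1 − 0.4572) = 1.842

1.8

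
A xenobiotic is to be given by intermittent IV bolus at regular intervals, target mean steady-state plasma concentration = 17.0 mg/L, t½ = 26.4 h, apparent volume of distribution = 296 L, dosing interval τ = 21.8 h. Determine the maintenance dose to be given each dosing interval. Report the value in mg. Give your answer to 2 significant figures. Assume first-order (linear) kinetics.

2900 mg

k = ln2 / t½ = 0.693147 / 26.4 = 0.02626 h⁻¹
CL = k × Vd = 0.02626 × 296 = 7.773 L/h
At steady state, Dose/τ = Css × CL.
Dose = Css × CL × τ = 17.0 × 7.773 × 21.8 = 2881 mg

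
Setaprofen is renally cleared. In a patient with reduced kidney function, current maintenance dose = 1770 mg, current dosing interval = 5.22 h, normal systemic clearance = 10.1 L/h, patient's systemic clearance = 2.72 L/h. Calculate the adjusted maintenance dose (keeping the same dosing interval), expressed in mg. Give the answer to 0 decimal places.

To keep the same average steady-state level, dosing rate must scale with clearance.
CL ratio = 2.72 / 10.1 = 0.2693
New dose (same interval) = 1770 × 0.2693 = 476.7 mg

477 mg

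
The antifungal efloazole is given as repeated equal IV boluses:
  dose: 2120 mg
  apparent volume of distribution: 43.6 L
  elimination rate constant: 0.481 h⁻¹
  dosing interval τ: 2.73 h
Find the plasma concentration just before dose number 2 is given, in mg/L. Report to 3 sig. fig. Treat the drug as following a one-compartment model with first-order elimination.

C₀ per dose = Dose / Vd = 2120 / 43.6 = 48.62 mg/L
Fraction remaining after one interval: r = e^(−kτ) = e^(−0.4810 × 2.73) = 0.2690
Before dose 2, 1 dose has been given (aged 1τ).
C_trough = C₀ × r = 48.62 × 0.2690 = 13.08 mg/L

13.1 mg/L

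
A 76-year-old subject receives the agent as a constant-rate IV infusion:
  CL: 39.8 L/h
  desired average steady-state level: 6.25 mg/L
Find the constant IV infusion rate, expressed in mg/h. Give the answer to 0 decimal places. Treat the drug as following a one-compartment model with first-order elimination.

At steady state, infusion rate R₀ = Css × CL = 6.25 × 39.80 = 248.8 mg/h

249 mg/h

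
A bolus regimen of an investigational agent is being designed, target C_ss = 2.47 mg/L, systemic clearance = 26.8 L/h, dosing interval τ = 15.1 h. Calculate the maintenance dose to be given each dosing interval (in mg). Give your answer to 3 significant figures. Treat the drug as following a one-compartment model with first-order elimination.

1000 mg

At steady state, Dose/τ = Css × CL.
Dose = Css × CL × τ = 2.47 × 26.80 × 15.1 = 999.6 mg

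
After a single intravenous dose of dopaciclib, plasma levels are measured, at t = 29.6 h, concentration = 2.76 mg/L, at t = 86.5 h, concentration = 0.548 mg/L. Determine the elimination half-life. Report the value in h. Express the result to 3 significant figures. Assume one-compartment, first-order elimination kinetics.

k = ln(C₁/C₂) / (t₂ − t₁) = ln(2.76/0.548) / (86.5 − 29.6)
  = 1.617 / 56.90 = 0.02842 h⁻¹
t½ = ln2 / k = 0.693147 / 0.02842 = 24.39 h

24.4 h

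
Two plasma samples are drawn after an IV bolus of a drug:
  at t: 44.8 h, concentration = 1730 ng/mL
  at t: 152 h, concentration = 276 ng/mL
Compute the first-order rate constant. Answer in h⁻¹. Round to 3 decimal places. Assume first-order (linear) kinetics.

k = ln(C₁/C₂) / (t₂ − t₁) = ln(1730/276) / (152 − 44.8)
  = 1.835 / 107.2 = 0.01712 h⁻¹

0.017 h⁻¹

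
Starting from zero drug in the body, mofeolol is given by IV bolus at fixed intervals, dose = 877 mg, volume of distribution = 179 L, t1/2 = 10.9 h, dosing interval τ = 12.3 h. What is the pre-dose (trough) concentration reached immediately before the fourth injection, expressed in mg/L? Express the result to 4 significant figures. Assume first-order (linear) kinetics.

3.735 mg/L

C₀ per dose = Dose / Vd = 877 / 179 = 4.899 mg/L
k = ln2 / t½ = 0.693147 / 10.9 = 0.06359 h⁻¹
Fraction remaining after one interval: r = e^(−kτ) = e^(−0.06359 × 12.3) = 0.4574
Before dose 4, 3 doses have been given (aged 1τ, 2τ, 3τ).
C_trough = C₀ × (r + r² + … + r^3) = C₀ × r(1−r^3)/(1−r)
        = 4.899 × 0.4574 × (1 − 0.09569) / (1 − 0.4574) = 3.735 mg/L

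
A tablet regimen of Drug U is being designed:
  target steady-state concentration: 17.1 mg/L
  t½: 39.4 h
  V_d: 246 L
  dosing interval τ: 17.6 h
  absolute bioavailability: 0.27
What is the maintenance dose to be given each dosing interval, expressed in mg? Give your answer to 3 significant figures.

4820 mg

k = ln2 / t½ = 0.693147 / 39.4 = 0.01759 h⁻¹
CL = k × Vd = 0.01759 × 246 = 4.327 L/h
At steady state, F × (Dose/τ) = Css × CL.
Dose = Css × CL × τ / F = 17.1 × 4.327 × 17.6 / 0.27 = 4823 mg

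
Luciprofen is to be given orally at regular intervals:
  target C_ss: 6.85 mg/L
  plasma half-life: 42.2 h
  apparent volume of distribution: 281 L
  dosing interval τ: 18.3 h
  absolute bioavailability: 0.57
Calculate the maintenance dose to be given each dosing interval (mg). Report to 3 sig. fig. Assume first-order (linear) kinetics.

k = ln2 / t½ = 0.693147 / 42.2 = 0.01643 h⁻¹
CL = k × Vd = 0.01643 × 281 = 4.617 L/h
At steady state, F × (Dose/τ) = Css × CL.
Dose = Css × CL × τ / F = 6.85 × 4.617 × 18.3 / 0.57 = 1015 mg

1020 mg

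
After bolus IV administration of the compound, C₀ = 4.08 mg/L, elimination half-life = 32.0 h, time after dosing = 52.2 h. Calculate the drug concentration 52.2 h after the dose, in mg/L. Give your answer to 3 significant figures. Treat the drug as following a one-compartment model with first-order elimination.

1.32 mg/L

k = ln2 / t½ = 0.693147 / 32.0 = 0.02166 h⁻¹
C = C₀ · e^(−k·t) = 4.080 × e^(−0.02166 × 52.2)
  = 4.080 × 0.3228 = 1.317 mg/L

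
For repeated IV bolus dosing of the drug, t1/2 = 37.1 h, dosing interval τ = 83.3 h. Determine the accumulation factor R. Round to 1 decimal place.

k = ln2 / t½ = 0.693147 / 37.1 = 0.01868 h⁻¹
e^(−kτ) = e^(−0.01868 × 83.3) = 0.2110
Accumulation ratio R = 1 / (1 − e^(−kτ)) = 1 / (1 − 0.2110) = 1.267

1.3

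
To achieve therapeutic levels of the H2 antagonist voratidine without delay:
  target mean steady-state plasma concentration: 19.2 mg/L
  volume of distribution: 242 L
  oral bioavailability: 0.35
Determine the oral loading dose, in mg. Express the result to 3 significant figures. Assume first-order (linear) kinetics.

13300 mg

LD = Css × Vd / F = 19.2 × 242 / 0.35 = 13280 mg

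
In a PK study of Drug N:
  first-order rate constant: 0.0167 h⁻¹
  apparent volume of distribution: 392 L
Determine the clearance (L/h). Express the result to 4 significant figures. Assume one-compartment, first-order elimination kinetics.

CL = k × Vd = 0.0167 × 392 = 6.546 L/h

6.546 L/h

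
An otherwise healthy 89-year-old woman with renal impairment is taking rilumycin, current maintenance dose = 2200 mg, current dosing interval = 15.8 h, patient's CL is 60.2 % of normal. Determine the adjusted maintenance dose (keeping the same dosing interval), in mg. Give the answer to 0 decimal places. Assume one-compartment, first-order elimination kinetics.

To keep the same average steady-state level, dosing rate must scale with clearance.
CL ratio = 60.2 / 100 = 0.6020
New dose (same interval) = 2200 × 0.6020 = 1324 mg

1324 mg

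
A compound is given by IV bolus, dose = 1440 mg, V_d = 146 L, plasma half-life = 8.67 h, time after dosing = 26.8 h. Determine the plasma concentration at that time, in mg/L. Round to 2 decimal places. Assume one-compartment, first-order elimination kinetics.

C₀ = Dose / Vd = 1440 / 146 = 9.863 mg/L
k = ln2 / t½ = 0.693147 / 8.67 = 0.07995 h⁻¹
C = C₀ · e^(−k·t) = 9.863 × e^(−0.07995 × 26.8)
  = 9.863 × 0.1173 = 1.157 mg/L

1.16 mg/L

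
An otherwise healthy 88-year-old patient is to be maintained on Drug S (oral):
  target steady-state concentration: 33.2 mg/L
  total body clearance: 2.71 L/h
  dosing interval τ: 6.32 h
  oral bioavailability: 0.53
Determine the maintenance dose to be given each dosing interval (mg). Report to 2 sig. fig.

1100 mg

At steady state, F × (Dose/τ) = Css × CL.
Dose = Css × CL × τ / F = 33.2 × 2.710 × 6.32 / 0.53 = 1073 mg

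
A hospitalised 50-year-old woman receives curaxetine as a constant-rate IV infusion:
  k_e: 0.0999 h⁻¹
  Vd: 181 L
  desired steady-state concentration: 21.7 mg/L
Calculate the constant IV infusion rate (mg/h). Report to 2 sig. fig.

390 mg/h

CL = k × Vd = 0.09990 × 181 = 18.08 L/h
At steady state, infusion rate R₀ = Css × CL = 21.7 × 18.08 = 392.3 mg/h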